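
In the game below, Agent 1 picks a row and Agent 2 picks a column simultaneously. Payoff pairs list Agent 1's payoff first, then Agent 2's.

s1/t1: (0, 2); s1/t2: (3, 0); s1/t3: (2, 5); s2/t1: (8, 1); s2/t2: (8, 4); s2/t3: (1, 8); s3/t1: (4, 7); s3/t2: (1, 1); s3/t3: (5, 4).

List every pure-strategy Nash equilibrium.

A profile is a Nash equilibrium when each player is best-responding to the other.
Agent 1's best responses — vs t1: s2 (payoff 8); vs t2: s2 (payoff 8); vs t3: s3 (payoff 5).
Agent 2's best responses — vs s1: t3 (payoff 5); vs s2: t3 (payoff 8); vs s3: t1 (payoff 7).
No cell has both players best-responding. For instance, Agent 1's best reply to t2 is s2, but against s2 Agent 2 prefers t3 over t2.

No pure-strategy Nash equilibrium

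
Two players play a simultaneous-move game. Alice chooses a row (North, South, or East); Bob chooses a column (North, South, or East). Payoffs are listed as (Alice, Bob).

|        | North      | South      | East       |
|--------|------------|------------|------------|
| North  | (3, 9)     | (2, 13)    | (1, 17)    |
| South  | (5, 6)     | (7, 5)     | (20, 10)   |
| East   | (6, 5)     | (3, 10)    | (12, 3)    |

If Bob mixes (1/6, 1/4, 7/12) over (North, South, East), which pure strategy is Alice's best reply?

South

Compute Alice's expected payoff from each pure strategy against the given mix.
North: (1/6)·3 + (1/4)·2 + (7/12)·1 = 19/12
South: (1/6)·5 + (1/4)·7 + (7/12)·20 = 57/4
East: (1/6)·6 + (1/4)·3 + (7/12)·12 = 35/4
Highest expected payoff is 57/4, from South.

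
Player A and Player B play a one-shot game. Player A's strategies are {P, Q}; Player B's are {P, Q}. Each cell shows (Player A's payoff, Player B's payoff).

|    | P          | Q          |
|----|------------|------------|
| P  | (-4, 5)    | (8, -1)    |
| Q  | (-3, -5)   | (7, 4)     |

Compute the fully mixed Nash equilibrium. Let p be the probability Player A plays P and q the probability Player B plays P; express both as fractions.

p = 3/5, q = 1/2

In a mixed NE each player is indifferent between their pure strategies, so the opponent's mix sets the indifference.
Player B indifferent between P and Q: p·5 + (1−p)·(-5) = p·(-1) + (1−p)·4 ⟹ (-5) + 10p = 4 + (-5)p ⟹ p = 3/5.
Player A indifferent between P and Q: q·(-4) + (1−q)·8 = q·(-3) + (1−q)·7 ⟹ 8 + (-12)q = 7 + (-10)q ⟹ q = 1/2.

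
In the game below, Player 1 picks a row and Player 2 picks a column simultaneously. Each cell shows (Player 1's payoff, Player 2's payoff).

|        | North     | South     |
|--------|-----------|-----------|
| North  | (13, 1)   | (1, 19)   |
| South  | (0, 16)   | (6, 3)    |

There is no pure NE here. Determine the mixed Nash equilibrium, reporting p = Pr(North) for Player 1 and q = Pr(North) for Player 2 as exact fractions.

In a mixed NE each player is indifferent between their pure strategies, so the opponent's mix sets the indifference.
Player 2 indifferent between North and South: p·1 + (1−p)·16 = p·19 + (1−p)·3 ⟹ 16 + (-15)p = 3 + 16p ⟹ p = 13/31.
Player 1 indifferent between North and South: q·13 + (1−q)·1 = q·0 + (1−q)·6 ⟹ 1 + 12q = 6 + (-6)q ⟹ q = 5/18.

p = 13/31, q = 5/18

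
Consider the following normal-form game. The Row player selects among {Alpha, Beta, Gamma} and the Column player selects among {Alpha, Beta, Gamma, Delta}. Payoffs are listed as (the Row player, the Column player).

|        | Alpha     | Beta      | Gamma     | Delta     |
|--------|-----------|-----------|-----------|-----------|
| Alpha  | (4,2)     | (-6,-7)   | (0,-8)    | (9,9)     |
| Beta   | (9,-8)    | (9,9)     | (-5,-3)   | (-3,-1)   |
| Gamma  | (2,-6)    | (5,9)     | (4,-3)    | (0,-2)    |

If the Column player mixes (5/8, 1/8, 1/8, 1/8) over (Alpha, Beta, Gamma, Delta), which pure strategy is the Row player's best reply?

Compute the Row player's expected payoff from each pure strategy against the given mix.
Alpha: (5/8)·4 + (1/8)·(-6) + (1/8)·0 + (1/8)·9 = 23/8
Beta: (5/8)·9 + (1/8)·9 + (1/8)·(-5) + (1/8)·(-3) = 23/4
Gamma: (5/8)·2 + (1/8)·5 + (1/8)·4 + (1/8)·0 = 19/8
Highest expected payoff is 23/4, from Beta.

Beta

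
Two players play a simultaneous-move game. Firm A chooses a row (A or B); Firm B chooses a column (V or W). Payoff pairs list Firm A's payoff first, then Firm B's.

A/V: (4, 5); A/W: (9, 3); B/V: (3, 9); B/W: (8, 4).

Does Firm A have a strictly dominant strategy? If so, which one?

A strategy is strictly dominant if it gives Firm A a strictly higher payoff than every other strategy, against every choice by the opponent.
A strictly dominates: vs V: 4 > 3; vs W: 9 > 8.

A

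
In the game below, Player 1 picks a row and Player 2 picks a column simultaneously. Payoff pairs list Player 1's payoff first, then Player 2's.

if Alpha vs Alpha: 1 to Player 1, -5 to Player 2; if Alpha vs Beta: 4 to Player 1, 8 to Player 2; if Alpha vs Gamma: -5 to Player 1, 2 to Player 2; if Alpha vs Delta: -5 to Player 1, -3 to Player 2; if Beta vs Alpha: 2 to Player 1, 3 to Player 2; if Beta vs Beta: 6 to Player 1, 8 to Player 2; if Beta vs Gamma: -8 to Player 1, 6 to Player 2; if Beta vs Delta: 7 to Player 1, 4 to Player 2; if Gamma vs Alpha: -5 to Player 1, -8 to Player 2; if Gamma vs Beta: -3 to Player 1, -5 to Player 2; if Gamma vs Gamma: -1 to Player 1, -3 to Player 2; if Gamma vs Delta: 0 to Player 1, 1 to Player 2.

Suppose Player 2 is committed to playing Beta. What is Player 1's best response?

With Player 2 fixed at Beta, Player 1's payoffs are: Alpha → 4, Beta → 6, Gamma → -3.
The maximum is 6, achieved by Beta.

Beta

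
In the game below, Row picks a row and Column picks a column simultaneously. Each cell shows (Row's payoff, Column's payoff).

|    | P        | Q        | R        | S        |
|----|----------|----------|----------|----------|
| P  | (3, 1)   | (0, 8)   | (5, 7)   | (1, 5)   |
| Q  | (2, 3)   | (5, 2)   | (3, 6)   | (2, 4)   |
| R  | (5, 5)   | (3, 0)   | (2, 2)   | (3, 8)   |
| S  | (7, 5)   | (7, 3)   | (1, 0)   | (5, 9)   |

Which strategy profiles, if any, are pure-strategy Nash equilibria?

A profile is a Nash equilibrium when each player is best-responding to the other.
Row's best responses — vs P: S (payoff 7); vs Q: S (payoff 7); vs R: P (payoff 5); vs S: S (payoff 5).
Column's best responses — vs P: Q (payoff 8); vs Q: R (payoff 6); vs R: S (payoff 8); vs S: S (payoff 9).
The only mutual best response is (S, S); neither player gains by switching there.

(S, S)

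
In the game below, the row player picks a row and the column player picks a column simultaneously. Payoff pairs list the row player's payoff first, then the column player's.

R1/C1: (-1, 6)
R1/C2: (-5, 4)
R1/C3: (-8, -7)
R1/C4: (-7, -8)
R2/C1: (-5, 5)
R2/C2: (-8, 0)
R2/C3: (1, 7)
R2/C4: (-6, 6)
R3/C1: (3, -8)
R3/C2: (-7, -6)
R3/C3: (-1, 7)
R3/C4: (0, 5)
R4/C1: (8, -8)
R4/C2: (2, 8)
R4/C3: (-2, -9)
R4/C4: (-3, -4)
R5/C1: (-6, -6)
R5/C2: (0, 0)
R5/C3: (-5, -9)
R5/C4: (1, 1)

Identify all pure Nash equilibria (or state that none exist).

A profile is a Nash equilibrium when each player is best-responding to the other.
The row player's best responses — vs C1: R4 (payoff 8); vs C2: R4 (payoff 2); vs C3: R2 (payoff 1); vs C4: R5 (payoff 1).
The column player's best responses — vs R1: C1 (payoff 6); vs R2: C3 (payoff 7); vs R3: C3 (payoff 7); vs R4: C2 (payoff 8); vs R5: C4 (payoff 1).
Mutual best responses occur at (R2, C3), (R4, C2), and (R5, C4); at each, neither player gains by switching.

(R2, C3), (R4, C2), and (R5, C4)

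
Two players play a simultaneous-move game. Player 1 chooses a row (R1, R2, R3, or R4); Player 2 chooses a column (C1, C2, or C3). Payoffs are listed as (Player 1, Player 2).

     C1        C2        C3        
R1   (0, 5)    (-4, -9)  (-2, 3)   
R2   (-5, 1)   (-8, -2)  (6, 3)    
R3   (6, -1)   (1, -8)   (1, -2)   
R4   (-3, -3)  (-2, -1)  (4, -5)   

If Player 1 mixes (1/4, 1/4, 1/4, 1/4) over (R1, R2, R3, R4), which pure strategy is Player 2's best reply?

Player 2's best reply maximizes expected payoff against the mix.
C1: (1/4)·5 + (1/4)·1 + (1/4)·(-1) + (1/4)·(-3) = 1/2
C2: (1/4)·(-9) + (1/4)·(-2) + (1/4)·(-8) + (1/4)·(-1) = -5
C3: (1/4)·3 + (1/4)·3 + (1/4)·(-2) + (1/4)·(-5) = -1/4
Highest expected payoff is 1/2, from C1.

C1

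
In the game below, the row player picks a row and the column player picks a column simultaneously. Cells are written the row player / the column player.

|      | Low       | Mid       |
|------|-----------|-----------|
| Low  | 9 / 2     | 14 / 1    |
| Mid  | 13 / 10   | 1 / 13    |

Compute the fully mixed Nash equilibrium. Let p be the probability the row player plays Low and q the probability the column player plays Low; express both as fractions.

In a mixed NE each player is indifferent between their pure strategies, so the opponent's mix sets the indifference.
The column player indifferent between Low and Mid: p·2 + (1−p)·10 = p·1 + (1−p)·13 ⟹ 10 + (-8)p = 13 + (-12)p ⟹ p = 3/4.
The row player indifferent between Low and Mid: q·9 + (1−q)·14 = q·13 + (1−q)·1 ⟹ 14 + (-5)q = 1 + 12q ⟹ q = 13/17.

p = 3/4, q = 13/17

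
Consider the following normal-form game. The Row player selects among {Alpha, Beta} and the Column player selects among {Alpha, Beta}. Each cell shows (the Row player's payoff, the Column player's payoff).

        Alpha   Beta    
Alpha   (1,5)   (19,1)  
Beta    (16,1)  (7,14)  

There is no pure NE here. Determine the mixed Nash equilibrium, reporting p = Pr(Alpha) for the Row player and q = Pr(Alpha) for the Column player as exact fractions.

p = 13/17, q = 4/9

In a mixed NE each player is indifferent between their pure strategies, so the opponent's mix sets the indifference.
The Column player indifferent between Alpha and Beta: p·5 + (1−p)·1 = p·1 + (1−p)·14 ⟹ 1 + 4p = 14 + (-13)p ⟹ p = 13/17.
The Row player indifferent between Alpha and Beta: q·1 + (1−q)·19 = q·16 + (1−q)·7 ⟹ 19 + (-18)q = 7 + 9q ⟹ q = 4/9.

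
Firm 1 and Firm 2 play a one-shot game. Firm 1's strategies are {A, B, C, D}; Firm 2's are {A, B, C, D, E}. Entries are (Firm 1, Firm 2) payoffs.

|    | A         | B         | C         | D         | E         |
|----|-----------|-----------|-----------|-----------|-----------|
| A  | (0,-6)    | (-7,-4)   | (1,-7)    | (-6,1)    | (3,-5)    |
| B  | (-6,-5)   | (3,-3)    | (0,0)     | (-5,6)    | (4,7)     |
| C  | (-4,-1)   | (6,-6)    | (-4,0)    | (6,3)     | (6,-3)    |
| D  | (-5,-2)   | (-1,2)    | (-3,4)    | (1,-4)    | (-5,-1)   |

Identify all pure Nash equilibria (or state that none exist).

Check mutual best responses: a cell is a NE iff neither player can gain by unilaterally deviating.
Firm 1's best responses — vs A: A (payoff 0); vs B: C (payoff 6); vs C: A (payoff 1); vs D: C (payoff 6); vs E: C (payoff 6).
Firm 2's best responses — vs A: D (payoff 1); vs B: E (payoff 7); vs C: D (payoff 3); vs D: C (payoff 4).
The only mutual best response is (C, D); neither player gains by switching there.

(C, D)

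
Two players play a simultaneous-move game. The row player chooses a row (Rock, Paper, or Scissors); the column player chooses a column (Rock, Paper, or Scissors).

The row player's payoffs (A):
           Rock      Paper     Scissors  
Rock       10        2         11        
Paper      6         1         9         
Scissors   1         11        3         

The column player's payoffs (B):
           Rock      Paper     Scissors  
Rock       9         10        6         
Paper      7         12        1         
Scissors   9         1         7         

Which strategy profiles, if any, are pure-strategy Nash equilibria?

Find each player's best response to every opponent strategy; NE are the intersections.
The row player's best responses — vs Rock: Rock (payoff 10); vs Paper: Scissors (payoff 11); vs Scissors: Rock (payoff 11).
The column player's best responses — vs Rock: Paper (payoff 10); vs Paper: Paper (payoff 12); vs Scissors: Rock (payoff 9).
No cell has both players best-responding. For instance, the row player's best reply to Rock is Rock, but against Rock the column player prefers Paper over Rock.

None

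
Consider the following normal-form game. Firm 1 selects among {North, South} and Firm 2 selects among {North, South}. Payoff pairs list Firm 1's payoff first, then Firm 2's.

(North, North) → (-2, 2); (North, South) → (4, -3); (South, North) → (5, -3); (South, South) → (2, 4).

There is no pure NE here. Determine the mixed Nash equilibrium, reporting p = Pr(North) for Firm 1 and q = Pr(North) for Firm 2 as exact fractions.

Each player's mixing probability is pinned down by making the *other* player indifferent.
Firm 2 indifferent between North and South: p·2 + (1−p)·(-3) = p·(-3) + (1−p)·4 ⟹ (-3) + 5p = 4 + (-7)p ⟹ p = 7/12.
Firm 1 indifferent between North and South: q·(-2) + (1−q)·4 = q·5 + (1−q)·2 ⟹ 4 + (-6)q = 2 + 3q ⟹ q = 2/9.

p = 7/12, q = 2/9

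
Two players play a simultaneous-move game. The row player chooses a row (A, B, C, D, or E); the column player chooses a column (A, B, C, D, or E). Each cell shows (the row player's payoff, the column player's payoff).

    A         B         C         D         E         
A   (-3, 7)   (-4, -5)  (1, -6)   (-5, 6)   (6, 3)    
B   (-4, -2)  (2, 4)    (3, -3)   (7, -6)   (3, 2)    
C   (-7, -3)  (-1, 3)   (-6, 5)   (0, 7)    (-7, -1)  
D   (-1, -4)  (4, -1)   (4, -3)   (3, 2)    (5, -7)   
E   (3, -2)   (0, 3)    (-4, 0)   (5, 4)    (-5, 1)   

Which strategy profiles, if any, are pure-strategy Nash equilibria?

None

A profile is a Nash equilibrium when each player is best-responding to the other.
The row player's best responses — vs A: E (payoff 3); vs B: D (payoff 4); vs C: D (payoff 4); vs D: B (payoff 7); vs E: A (payoff 6).
The column player's best responses — vs A: A (payoff 7); vs B: B (payoff 4); vs C: D (payoff 7); vs D: D (payoff 2); vs E: D (payoff 4).
No cell has both players best-responding. For instance, the row player's best reply to D is B, but against B the column player prefers B over D.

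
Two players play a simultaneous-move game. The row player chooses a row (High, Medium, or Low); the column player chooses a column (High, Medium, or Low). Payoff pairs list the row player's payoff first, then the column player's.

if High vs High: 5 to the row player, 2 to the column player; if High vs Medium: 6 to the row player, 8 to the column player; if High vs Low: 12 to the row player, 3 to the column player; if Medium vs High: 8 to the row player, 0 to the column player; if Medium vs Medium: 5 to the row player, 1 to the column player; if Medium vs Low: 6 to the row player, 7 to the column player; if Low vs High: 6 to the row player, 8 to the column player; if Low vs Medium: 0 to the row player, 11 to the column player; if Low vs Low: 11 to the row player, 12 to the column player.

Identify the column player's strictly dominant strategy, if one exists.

Check whether one of the column player's strategies beats all alternatives regardless of what the opponent does.
High is not dominant: against High, Medium gives 8 > 2.
Medium is not dominant: against Medium, Low gives 7 > 1.
Low is not dominant: against High, Medium gives 8 > 3.
No single strategy is best against every opponent action.

None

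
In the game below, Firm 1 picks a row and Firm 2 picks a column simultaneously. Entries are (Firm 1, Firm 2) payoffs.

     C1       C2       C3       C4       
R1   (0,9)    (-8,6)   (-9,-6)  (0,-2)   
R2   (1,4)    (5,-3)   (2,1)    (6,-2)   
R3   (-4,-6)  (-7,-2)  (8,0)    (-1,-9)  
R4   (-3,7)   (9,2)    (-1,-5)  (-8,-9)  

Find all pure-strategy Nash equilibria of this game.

(R2, C1) and (R3, C3)

Check mutual best responses: a cell is a NE iff neither player can gain by unilaterally deviating.
Firm 1's best responses — vs C1: R2 (payoff 1); vs C2: R4 (payoff 9); vs C3: R3 (payoff 8); vs C4: R2 (payoff 6).
Firm 2's best responses — vs R1: C1 (payoff 9); vs R2: C1 (payoff 4); vs R3: C3 (payoff 0); vs R4: C1 (payoff 7).
Mutual best responses occur at (R2, C1) and (R3, C3); at each, neither player gains by switching.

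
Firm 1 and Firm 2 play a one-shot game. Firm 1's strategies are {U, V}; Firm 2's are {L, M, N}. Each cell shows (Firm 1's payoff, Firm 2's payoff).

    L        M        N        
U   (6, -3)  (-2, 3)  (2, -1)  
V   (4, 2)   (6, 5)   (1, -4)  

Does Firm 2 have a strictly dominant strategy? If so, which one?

M

A strategy is strictly dominant if it gives Firm 2 a strictly higher payoff than every other strategy, against every choice by the opponent.
M strictly dominates: vs U: 3 > each of {-3, -1}; vs V: 5 > each of {2, -4}.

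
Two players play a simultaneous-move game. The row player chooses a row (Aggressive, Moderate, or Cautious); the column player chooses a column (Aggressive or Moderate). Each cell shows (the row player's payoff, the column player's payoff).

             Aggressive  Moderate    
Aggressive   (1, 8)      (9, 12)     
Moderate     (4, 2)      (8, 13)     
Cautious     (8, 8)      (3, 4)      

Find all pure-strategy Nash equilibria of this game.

(Aggressive, Moderate) and (Cautious, Aggressive)

Find each player's best response to every opponent strategy; NE are the intersections.
The row player's best responses — vs Aggressive: Cautious (payoff 8); vs Moderate: Aggressive (payoff 9).
The column player's best responses — vs Aggressive: Moderate (payoff 12); vs Moderate: Moderate (payoff 13); vs Cautious: Aggressive (payoff 8).
Mutual best responses occur at (Aggressive, Moderate) and (Cautious, Aggressive); at each, neither player gains by switching.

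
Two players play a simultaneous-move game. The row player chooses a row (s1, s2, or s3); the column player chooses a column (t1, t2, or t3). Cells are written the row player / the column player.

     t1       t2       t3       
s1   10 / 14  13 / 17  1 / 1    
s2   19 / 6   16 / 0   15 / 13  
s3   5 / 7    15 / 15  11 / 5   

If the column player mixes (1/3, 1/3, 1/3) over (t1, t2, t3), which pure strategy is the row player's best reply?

Compute the row player's expected payoff from each pure strategy against the given mix.
s1: (1/3)·10 + (1/3)·13 + (1/3)·1 = 8
s2: (1/3)·19 + (1/3)·16 + (1/3)·15 = 50/3
s3: (1/3)·5 + (1/3)·15 + (1/3)·11 = 31/3
Highest expected payoff is 50/3, from s2.

s2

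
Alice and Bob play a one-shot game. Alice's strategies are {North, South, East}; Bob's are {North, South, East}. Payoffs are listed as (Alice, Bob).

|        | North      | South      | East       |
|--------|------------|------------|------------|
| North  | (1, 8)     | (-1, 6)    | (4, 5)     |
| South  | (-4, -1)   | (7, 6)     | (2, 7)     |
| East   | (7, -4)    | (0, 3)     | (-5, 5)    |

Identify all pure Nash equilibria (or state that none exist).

Check mutual best responses: a cell is a NE iff neither player can gain by unilaterally deviating.
Alice's best responses — vs North: East (payoff 7); vs South: South (payoff 7); vs East: North (payoff 4).
Bob's best responses — vs North: North (payoff 8); vs South: East (payoff 7); vs East: East (payoff 5).
No cell has both players best-responding. For instance, Alice's best reply to North is East, but against East Bob prefers East over North.

No pure-strategy Nash equilibrium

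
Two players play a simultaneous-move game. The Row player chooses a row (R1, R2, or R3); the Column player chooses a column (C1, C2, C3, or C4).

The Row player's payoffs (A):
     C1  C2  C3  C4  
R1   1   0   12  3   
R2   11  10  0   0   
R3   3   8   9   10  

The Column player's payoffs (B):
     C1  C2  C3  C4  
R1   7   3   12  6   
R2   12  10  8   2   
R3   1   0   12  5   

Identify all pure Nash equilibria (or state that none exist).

Check mutual best responses: a cell is a NE iff neither player can gain by unilaterally deviating.
The Row player's best responses — vs C1: R2 (payoff 11); vs C2: R2 (payoff 10); vs C3: R1 (payoff 12); vs C4: R3 (payoff 10).
The Column player's best responses — vs R1: C3 (payoff 12); vs R2: C1 (payoff 12); vs R3: C3 (payoff 12).
Mutual best responses occur at (R1, C3) and (R2, C1); at each, neither player gains by switching.

(R1, C3) and (R2, C1)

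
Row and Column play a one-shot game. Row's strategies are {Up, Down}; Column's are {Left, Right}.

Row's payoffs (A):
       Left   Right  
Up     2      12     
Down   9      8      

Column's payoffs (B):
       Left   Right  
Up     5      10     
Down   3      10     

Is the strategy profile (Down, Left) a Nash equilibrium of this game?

No

Holding Column at Left: Row gets 9 from Down, versus 2 from Up. No profitable deviation for Row.
Holding Row at Down: Column gets 3 from Left but could get 10 by switching to Right. Column has a profitable deviation.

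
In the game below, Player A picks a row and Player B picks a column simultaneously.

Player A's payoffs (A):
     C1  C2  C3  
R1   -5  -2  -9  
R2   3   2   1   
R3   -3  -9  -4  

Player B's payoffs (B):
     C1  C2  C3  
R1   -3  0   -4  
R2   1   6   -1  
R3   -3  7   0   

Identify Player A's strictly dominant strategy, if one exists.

R2

Check whether one of Player A's strategies beats all alternatives regardless of what the opponent does.
R2 strictly dominates: vs C1: 3 > each of {-5, -3}; vs C2: 2 > each of {-2, -9}; vs C3: 1 > each of {-9, -4}.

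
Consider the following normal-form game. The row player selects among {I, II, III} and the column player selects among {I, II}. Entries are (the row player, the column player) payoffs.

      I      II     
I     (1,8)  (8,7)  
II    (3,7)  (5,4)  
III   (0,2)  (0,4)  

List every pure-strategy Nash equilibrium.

(II, I)

Check mutual best responses: a cell is a NE iff neither player can gain by unilaterally deviating.
The row player's best responses — vs I: II (payoff 3); vs II: I (payoff 8).
The column player's best responses — vs I: I (payoff 8); vs II: I (payoff 7); vs III: II (payoff 4).
The only mutual best response is (II, I); neither player gains by switching there.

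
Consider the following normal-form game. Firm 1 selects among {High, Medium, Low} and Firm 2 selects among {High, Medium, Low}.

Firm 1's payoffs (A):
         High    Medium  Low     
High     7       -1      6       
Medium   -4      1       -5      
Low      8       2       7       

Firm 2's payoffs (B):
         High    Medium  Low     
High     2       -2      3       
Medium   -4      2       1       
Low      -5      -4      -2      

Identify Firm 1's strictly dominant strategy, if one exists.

Low

A strategy is strictly dominant if it gives Firm 1 a strictly higher payoff than every other strategy, against every choice by the opponent.
Low strictly dominates: vs High: 8 > each of {7, -4}; vs Medium: 2 > each of {-1, 1}; vs Low: 7 > each of {6, -5}.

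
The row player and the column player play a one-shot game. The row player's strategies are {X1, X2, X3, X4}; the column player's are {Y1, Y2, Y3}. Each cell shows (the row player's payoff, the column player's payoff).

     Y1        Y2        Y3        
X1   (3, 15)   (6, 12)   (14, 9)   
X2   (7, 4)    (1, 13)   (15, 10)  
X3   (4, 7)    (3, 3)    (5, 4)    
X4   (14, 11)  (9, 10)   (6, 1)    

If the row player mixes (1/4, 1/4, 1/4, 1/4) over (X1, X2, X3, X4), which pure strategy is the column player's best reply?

Y2

The column player's best reply maximizes expected payoff against the mix.
Y1: (1/4)·15 + (1/4)·4 + (1/4)·7 + (1/4)·11 = 37/4
Y2: (1/4)·12 + (1/4)·13 + (1/4)·3 + (1/4)·10 = 19/2
Y3: (1/4)·9 + (1/4)·10 + (1/4)·4 + (1/4)·1 = 6
Highest expected payoff is 19/2, from Y2.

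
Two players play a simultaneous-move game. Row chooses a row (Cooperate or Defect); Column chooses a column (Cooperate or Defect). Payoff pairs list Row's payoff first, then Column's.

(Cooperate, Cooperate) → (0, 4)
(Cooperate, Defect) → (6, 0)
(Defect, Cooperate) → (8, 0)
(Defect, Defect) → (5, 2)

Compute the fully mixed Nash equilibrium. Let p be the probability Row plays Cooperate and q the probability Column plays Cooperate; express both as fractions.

p = 1/3, q = 1/9

In a mixed NE each player is indifferent between their pure strategies, so the opponent's mix sets the indifference.
Column indifferent between Cooperate and Defect: p·4 + (1−p)·0 = p·0 + (1−p)·2 ⟹ 0 + 4p = 2 + (-2)p ⟹ p = 1/3.
Row indifferent between Cooperate and Defect: q·0 + (1−q)·6 = q·8 + (1−q)·5 ⟹ 6 + (-6)q = 5 + 3q ⟹ q = 1/9.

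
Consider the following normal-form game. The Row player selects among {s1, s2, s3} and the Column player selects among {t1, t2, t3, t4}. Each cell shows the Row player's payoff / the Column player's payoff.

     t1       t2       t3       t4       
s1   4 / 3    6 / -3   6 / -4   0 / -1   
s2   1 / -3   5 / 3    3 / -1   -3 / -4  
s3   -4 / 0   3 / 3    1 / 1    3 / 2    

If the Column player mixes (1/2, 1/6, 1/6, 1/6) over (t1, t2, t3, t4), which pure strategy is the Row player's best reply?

The Row player's best reply maximizes expected payoff against the mix.
s1: (1/2)·4 + (1/6)·6 + (1/6)·6 + (1/6)·0 = 4
s2: (1/2)·1 + (1/6)·5 + (1/6)·3 + (1/6)·(-3) = 4/3
s3: (1/2)·(-4) + (1/6)·3 + (1/6)·1 + (1/6)·3 = -5/6
Highest expected payoff is 4, from s1.

s1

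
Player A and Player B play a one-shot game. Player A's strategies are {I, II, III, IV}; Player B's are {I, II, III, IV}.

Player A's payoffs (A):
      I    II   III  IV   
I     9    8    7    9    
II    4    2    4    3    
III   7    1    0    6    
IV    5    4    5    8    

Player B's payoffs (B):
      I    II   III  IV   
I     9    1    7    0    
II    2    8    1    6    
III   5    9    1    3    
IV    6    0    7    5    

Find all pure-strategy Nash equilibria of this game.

(I, I)

Find each player's best response to every opponent strategy; NE are the intersections.
Player A's best responses — vs I: I (payoff 9); vs II: I (payoff 8); vs III: I (payoff 7); vs IV: I (payoff 9).
Player B's best responses — vs I: I (payoff 9); vs II: II (payoff 8); vs III: II (payoff 9); vs IV: III (payoff 7).
The only mutual best response is (I, I); neither player gains by switching there.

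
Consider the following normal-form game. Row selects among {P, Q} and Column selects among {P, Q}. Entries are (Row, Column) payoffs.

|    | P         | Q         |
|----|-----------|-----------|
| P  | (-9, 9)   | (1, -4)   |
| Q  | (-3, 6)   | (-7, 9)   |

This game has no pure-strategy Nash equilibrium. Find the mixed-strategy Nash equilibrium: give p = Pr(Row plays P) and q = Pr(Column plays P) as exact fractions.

p = 3/16, q = 4/7

Each player's mixing probability is pinned down by making the *other* player indifferent.
Column indifferent between P and Q: p·9 + (1−p)·6 = p·(-4) + (1−p)·9 ⟹ 6 + 3p = 9 + (-13)p ⟹ p = 3/16.
Row indifferent between P and Q: q·(-9) + (1−q)·1 = q·(-3) + (1−q)·(-7) ⟹ 1 + (-10)q = (-7) + 4q ⟹ q = 4/7.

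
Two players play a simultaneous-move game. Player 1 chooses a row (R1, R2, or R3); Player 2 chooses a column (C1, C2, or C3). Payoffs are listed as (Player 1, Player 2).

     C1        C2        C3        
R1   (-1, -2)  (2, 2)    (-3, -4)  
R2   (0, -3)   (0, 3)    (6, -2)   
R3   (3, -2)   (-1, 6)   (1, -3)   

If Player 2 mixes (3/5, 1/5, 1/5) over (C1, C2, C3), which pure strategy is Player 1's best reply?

Compute Player 1's expected payoff from each pure strategy against the given mix.
R1: (3/5)·(-1) + (1/5)·2 + (1/5)·(-3) = -4/5
R2: (3/5)·0 + (1/5)·0 + (1/5)·6 = 6/5
R3: (3/5)·3 + (1/5)·(-1) + (1/5)·1 = 9/5
Highest expected payoff is 9/5, from R3.

R3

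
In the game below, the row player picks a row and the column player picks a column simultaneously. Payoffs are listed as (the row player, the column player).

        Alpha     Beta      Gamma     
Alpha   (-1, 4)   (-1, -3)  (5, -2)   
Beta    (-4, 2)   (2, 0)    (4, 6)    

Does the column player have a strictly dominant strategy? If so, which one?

A strategy is strictly dominant if it gives the column player a strictly higher payoff than every other strategy, against every choice by the opponent.
Alpha is not dominant: against Beta, Gamma gives 6 > 2.
Beta is not dominant: against Alpha, Alpha gives 4 > -3.
Gamma is not dominant: against Alpha, Alpha gives 4 > -2.
No single strategy is best against every opponent action.

No strictly dominant strategy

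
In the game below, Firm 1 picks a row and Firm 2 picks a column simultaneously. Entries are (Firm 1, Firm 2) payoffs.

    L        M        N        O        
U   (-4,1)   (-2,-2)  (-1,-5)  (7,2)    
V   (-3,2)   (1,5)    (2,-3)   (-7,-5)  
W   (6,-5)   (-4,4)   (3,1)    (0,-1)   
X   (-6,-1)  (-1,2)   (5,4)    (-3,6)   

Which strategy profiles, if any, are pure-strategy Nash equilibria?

A profile is a Nash equilibrium when each player is best-responding to the other.
Firm 1's best responses — vs L: W (payoff 6); vs M: V (payoff 1); vs N: X (payoff 5); vs O: U (payoff 7).
Firm 2's best responses — vs U: O (payoff 2); vs V: M (payoff 5); vs W: M (payoff 4); vs X: O (payoff 6).
Mutual best responses occur at (U, O) and (V, M); at each, neither player gains by switching.

(U, O) and (V, M)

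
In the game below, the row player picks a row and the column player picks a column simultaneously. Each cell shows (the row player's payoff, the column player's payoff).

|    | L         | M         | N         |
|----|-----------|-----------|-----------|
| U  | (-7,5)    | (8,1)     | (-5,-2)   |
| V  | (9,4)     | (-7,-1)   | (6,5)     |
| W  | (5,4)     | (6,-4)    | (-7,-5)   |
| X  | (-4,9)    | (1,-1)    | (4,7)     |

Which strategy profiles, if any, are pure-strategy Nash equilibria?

(V, N)

Find each player's best response to every opponent strategy; NE are the intersections.
The row player's best responses — vs L: V (payoff 9); vs M: U (payoff 8); vs N: V (payoff 6).
The column player's best responses — vs U: L (payoff 5); vs V: N (payoff 5); vs W: L (payoff 4); vs X: L (payoff 9).
The only mutual best response is (V, N); neither player gains by switching there.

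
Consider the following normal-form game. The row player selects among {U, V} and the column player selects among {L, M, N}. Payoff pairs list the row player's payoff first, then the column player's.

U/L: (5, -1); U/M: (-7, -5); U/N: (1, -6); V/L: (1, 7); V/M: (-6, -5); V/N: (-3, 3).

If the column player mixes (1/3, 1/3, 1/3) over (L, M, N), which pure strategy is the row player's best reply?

U

Compute the row player's expected payoff from each pure strategy against the given mix.
U: (1/3)·5 + (1/3)·(-7) + (1/3)·1 = -1/3
V: (1/3)·1 + (1/3)·(-6) + (1/3)·(-3) = -8/3
Highest expected payoff is -1/3, from U.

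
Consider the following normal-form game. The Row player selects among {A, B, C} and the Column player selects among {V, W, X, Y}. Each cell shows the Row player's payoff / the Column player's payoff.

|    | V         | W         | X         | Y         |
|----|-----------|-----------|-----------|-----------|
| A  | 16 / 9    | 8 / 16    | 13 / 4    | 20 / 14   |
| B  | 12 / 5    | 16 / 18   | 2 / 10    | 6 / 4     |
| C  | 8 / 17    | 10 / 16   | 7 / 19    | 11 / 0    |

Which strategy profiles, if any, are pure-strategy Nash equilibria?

(B, W)

Find each player's best response to every opponent strategy; NE are the intersections.
The Row player's best responses — vs V: A (payoff 16); vs W: B (payoff 16); vs X: A (payoff 13); vs Y: A (payoff 20).
The Column player's best responses — vs A: W (payoff 16); vs B: W (payoff 18); vs C: X (payoff 19).
The only mutual best response is (B, W); neither player gains by switching there.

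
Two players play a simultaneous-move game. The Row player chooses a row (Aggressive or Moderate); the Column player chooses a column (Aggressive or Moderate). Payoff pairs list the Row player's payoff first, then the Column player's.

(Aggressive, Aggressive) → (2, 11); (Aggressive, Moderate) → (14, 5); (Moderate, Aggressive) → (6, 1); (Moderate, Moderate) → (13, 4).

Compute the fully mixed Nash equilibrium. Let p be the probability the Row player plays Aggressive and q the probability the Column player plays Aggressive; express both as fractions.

In a mixed NE each player is indifferent between their pure strategies, so the opponent's mix sets the indifference.
The Column player indifferent between Aggressive and Moderate: p·11 + (1−p)·1 = p·5 + (1−p)·4 ⟹ 1 + 10p = 4 + 1p ⟹ p = 1/3.
The Row player indifferent between Aggressive and Moderate: q·2 + (1−q)·14 = q·6 + (1−q)·13 ⟹ 14 + (-12)q = 13 + (-7)q ⟹ q = 1/5.

p = 1/3, q = 1/5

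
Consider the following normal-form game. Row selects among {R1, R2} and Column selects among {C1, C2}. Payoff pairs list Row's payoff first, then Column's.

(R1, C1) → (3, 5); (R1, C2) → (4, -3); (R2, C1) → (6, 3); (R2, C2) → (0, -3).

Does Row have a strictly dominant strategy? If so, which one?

None

Check whether one of Row's strategies beats all alternatives regardless of what the opponent does.
R1 is not dominant: against C1, R2 gives 6 > 3.
R2 is not dominant: against C2, R1 gives 4 > 0.
No single strategy is best against every opponent action.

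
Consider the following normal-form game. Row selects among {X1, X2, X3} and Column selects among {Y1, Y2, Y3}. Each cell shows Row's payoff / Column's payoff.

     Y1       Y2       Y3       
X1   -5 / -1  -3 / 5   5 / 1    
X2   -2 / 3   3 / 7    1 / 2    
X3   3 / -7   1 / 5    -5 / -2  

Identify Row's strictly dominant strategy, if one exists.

No strictly dominant strategy

Check whether one of Row's strategies beats all alternatives regardless of what the opponent does.
X1 is not dominant: against Y1, X2 gives -2 > -5.
X2 is not dominant: against Y1, X3 gives 3 > -2.
X3 is not dominant: against Y2, X2 gives 3 > 1.
No single strategy is best against every opponent action.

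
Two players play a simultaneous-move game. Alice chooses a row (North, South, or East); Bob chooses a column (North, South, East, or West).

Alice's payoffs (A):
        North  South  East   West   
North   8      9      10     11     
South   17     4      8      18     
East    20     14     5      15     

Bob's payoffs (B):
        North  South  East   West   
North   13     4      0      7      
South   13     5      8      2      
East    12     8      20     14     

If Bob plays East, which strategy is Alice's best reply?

With Bob fixed at East, Alice's payoffs are: North → 10, South → 8, East → 5.
The maximum is 10, achieved by North.

North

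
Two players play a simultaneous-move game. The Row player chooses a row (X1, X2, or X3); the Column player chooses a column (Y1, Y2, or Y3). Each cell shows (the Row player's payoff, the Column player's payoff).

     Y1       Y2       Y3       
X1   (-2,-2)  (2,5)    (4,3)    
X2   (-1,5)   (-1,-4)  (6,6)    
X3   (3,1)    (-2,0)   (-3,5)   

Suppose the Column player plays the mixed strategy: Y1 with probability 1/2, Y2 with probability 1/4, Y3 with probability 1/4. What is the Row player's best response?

X2

The Row player's best reply maximizes expected payoff against the mix.
X1: (1/2)·(-2) + (1/4)·2 + (1/4)·4 = 1/2
X2: (1/2)·(-1) + (1/4)·(-1) + (1/4)·6 = 3/4
X3: (1/2)·3 + (1/4)·(-2) + (1/4)·(-3) = 1/4
Highest expected payoff is 3/4, from X2.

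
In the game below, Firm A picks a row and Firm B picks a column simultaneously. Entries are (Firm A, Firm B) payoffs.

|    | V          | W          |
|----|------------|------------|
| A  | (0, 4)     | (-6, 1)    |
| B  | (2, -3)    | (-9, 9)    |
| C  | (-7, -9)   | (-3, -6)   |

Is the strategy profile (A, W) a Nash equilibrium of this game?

No

Holding Firm B at W: Firm A gets -6 from A but could get -3 by switching to C. Firm A has a profitable deviation.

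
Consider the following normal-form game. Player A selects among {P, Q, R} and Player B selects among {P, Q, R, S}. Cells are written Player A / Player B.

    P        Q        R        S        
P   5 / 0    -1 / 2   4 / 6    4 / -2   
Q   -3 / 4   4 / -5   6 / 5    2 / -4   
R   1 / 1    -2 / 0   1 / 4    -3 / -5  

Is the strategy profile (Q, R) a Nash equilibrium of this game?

Holding Player B at R: Player A gets 6 from Q, versus 4 from P, 1 from R. No profitable deviation for Player A.
Holding Player A at Q: Player B gets 5 from R, versus 4 from P, -5 from Q, -4 from S. No profitable deviation for Player B either.

Yes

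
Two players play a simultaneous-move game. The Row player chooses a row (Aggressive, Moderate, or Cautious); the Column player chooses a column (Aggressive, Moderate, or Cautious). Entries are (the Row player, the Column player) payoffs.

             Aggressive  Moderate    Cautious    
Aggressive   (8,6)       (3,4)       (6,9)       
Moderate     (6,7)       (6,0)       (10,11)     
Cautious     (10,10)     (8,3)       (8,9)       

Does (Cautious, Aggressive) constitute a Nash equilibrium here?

Holding the Column player at Aggressive: the Row player gets 10 from Cautious, versus 8 from Aggressive, 6 from Moderate. No profitable deviation for the Row player.
Holding the Row player at Cautious: the Column player gets 10 from Aggressive, versus 3 from Moderate, 9 from Cautious. No profitable deviation for the Column player either.

Yes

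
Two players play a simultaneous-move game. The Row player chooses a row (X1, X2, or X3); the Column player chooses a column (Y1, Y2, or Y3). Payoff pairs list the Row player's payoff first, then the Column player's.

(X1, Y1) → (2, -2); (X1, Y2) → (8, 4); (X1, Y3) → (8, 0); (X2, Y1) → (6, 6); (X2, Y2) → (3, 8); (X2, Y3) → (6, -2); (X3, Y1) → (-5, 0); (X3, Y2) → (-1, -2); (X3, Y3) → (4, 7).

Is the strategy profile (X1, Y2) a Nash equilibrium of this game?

Holding the Column player at Y2: the Row player gets 8 from X1, versus 3 from X2, -1 from X3. No profitable deviation for the Row player.
Holding the Row player at X1: the Column player gets 4 from Y2, versus -2 from Y1, 0 from Y3. No profitable deviation for the Column player either.

Yes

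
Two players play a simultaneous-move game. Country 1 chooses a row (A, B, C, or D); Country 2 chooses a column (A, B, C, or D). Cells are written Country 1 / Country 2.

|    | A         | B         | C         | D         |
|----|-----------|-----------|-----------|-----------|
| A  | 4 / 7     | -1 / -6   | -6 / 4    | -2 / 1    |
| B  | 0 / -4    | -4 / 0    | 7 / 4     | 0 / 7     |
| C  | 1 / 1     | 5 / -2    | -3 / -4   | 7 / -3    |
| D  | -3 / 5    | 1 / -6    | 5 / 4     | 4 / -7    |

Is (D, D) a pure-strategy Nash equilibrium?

Holding Country 2 at D: Country 1 gets 4 from D but could get 7 by switching to C. Country 1 has a profitable deviation.

No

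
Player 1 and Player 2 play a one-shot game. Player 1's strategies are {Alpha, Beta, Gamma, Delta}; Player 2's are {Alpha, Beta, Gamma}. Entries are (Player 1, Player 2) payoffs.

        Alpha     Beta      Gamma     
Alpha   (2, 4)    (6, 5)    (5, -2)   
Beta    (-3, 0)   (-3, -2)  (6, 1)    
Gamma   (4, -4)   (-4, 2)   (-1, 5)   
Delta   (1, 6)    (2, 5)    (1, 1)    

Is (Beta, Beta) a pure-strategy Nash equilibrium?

Holding Player 2 at Beta: Player 1 gets -3 from Beta but could get 6 by switching to Alpha. Player 1 has a profitable deviation.

No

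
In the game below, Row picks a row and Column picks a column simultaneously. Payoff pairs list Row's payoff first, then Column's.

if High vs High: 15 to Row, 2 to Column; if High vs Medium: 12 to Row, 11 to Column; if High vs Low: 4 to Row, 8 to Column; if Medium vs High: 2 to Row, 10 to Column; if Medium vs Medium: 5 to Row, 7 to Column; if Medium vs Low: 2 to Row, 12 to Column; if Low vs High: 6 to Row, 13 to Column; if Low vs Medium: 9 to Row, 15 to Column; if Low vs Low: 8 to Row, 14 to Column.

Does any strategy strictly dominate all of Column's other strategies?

No strictly dominant strategy

Check whether one of Column's strategies beats all alternatives regardless of what the opponent does.
High is not dominant: against High, Medium gives 11 > 2.
Medium is not dominant: against Medium, High gives 10 > 7.
Low is not dominant: against High, Medium gives 11 > 8.
No single strategy is best against every opponent action.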